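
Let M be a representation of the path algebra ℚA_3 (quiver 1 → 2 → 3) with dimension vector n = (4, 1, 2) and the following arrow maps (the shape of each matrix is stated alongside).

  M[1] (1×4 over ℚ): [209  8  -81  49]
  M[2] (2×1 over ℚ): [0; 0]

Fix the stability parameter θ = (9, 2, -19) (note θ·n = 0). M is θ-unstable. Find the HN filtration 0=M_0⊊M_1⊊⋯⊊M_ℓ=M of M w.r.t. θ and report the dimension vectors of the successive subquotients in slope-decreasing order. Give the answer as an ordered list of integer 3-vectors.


Barcode: M ≅ I[1,1]^3, I[1,2], I[3,3]^2. HN layers by μ_θ (3 steps, strictly decreasing):
  μ^(1)=9; μ^(2)=11/2; μ^(3)=-19

((3, 0, 0); (1, 1, 0); (0, 0, 2))


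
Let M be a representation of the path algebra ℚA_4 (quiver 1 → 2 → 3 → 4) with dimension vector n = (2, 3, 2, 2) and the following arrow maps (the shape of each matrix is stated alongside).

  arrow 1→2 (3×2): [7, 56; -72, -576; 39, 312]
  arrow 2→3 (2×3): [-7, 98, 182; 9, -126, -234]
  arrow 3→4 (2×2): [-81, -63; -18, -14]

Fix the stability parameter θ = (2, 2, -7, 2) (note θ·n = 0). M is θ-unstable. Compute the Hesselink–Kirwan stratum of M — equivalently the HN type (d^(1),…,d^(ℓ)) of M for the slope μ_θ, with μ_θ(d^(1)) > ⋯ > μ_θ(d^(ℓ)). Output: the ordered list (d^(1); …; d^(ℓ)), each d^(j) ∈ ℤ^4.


Via rank(M_{q-1}∘⋯∘M_p): M ≅ I[1,1], I[1,3], I[2,2]^2, I[3,4], I[4,4].
μ_θ-semistable layers: μ^(1)=2; μ^(2)=-1; μ^(3)=-7

((1, 2, 0, 2); (1, 1, 1, 0); (0, 0, 1, 0))


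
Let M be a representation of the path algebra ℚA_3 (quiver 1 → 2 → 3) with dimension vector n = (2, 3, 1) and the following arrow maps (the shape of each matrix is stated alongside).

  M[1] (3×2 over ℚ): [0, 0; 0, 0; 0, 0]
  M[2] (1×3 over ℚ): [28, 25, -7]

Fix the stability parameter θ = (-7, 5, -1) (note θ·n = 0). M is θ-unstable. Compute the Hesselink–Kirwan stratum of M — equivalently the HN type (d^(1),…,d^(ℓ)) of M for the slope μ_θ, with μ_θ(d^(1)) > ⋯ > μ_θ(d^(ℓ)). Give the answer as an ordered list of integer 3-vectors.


Interval decomposition of M: I[1,1]^2, I[2,2]^2, I[2,3].
HN type (ℓ=3): μ^(1)=5; μ^(2)=2; μ^(3)=-7

((0, 2, 0); (0, 1, 1); (2, 0, 0))


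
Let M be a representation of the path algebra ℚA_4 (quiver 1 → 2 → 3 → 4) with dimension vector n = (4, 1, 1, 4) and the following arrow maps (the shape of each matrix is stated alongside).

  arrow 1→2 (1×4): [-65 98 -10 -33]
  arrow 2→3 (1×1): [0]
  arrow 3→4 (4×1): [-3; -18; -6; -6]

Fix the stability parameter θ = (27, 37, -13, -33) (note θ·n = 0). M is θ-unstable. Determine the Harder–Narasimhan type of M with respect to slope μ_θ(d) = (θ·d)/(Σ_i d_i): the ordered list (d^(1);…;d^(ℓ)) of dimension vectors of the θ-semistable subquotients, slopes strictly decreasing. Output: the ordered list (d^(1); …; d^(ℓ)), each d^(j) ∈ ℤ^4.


Via rank(M_{q-1}∘⋯∘M_p): M ≅ I[1,1]^3, I[1,2], I[3,4], I[4,4]^3.
μ_θ-semistable layers: μ^(1)=37; μ^(2)=27; μ^(3)=-23; μ^(4)=-33

((0, 1, 0, 0); (4, 0, 0, 0); (0, 0, 1, 1); (0, 0, 0, 3))


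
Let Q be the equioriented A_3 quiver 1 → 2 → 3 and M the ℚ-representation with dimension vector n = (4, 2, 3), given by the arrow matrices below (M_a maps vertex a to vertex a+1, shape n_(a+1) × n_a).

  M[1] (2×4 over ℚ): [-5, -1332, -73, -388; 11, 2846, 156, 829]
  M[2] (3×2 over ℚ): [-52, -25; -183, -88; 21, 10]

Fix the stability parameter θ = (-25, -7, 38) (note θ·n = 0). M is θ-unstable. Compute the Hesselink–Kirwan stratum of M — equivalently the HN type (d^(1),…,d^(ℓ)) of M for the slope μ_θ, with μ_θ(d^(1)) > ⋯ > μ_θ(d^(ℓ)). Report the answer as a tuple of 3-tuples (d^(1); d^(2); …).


Interval decomposition of M: I[1,1]^2, I[1,3]^2, I[3,3].
HN type (ℓ=3): μ^(1)=38; μ^(2)=-7; μ^(3)=-25

((0, 0, 3); (0, 2, 0); (4, 0, 0))


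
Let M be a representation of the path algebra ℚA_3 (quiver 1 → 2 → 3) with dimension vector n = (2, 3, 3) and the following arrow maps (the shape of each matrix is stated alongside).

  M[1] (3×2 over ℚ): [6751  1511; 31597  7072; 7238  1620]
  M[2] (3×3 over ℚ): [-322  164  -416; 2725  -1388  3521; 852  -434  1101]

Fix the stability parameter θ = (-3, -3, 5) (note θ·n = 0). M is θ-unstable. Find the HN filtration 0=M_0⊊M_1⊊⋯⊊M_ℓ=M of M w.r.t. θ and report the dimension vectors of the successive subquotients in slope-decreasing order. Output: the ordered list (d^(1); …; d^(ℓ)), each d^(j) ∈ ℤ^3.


Interval decomposition of M: I[1,2], I[1,3], I[2,3], I[3,3].
HN type (ℓ=2): μ^(1)=5; μ^(2)=-3

((0, 0, 3); (2, 3, 0))


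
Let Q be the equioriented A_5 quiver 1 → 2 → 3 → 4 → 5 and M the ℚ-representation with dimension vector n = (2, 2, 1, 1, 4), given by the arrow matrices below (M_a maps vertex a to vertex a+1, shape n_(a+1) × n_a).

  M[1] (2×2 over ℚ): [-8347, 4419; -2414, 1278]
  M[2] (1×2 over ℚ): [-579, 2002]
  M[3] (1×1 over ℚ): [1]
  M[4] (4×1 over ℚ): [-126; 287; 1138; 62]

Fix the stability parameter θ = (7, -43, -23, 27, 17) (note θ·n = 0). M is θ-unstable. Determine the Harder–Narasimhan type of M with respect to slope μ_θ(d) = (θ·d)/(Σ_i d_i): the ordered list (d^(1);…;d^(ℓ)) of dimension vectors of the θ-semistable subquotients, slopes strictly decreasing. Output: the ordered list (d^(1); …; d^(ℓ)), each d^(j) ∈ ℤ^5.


Barcode: M ≅ I[1,1], I[1,5], I[2,2], I[5,5]^3. HN layers by μ_θ (5 steps, strictly decreasing):
  μ^(1)=22; μ^(2)=17; μ^(3)=7; μ^(4)=-59/3; μ^(5)=-43

((0, 0, 0, 1, 1); (0, 0, 0, 0, 3); (1, 0, 0, 0, 0); (1, 1, 1, 0, 0); (0, 1, 0, 0, 0))


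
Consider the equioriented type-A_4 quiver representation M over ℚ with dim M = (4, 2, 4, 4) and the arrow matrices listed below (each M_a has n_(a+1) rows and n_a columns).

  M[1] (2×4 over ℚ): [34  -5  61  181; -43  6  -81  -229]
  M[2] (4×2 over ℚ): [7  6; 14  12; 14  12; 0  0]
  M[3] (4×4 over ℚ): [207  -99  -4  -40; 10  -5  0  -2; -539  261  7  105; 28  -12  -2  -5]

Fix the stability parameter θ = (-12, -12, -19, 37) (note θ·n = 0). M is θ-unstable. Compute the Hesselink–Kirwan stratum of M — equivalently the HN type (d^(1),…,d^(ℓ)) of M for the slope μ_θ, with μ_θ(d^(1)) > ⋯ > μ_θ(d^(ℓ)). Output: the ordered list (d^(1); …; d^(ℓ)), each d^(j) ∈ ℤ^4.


Interval decomposition of M: I[1,1]^2, I[1,2], I[1,4], I[3,4]^3.
HN type (ℓ=4): μ^(1)=37; μ^(2)=-12; μ^(3)=-43/3; μ^(4)=-19

((0, 0, 0, 4); (3, 1, 0, 0); (1, 1, 1, 0); (0, 0, 3, 0))


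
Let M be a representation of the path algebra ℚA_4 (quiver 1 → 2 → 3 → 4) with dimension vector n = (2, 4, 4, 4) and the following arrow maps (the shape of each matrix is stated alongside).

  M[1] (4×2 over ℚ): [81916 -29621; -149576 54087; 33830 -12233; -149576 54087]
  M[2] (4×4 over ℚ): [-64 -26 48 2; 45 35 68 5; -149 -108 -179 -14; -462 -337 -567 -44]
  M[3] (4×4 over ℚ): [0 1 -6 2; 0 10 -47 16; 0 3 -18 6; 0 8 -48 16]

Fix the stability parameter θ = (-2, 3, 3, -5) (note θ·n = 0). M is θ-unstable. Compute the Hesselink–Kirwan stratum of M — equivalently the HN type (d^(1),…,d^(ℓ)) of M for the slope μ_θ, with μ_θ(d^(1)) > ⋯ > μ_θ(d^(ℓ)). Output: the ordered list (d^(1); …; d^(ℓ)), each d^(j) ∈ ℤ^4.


Interval decomposition of M: I[1,4]^2, I[2,3]^2, I[4,4]^2.
HN type (ℓ=4): μ^(1)=3; μ^(2)=1/3; μ^(3)=-2; μ^(4)=-5

((0, 2, 2, 0); (0, 2, 2, 2); (2, 0, 0, 0); (0, 0, 0, 2))


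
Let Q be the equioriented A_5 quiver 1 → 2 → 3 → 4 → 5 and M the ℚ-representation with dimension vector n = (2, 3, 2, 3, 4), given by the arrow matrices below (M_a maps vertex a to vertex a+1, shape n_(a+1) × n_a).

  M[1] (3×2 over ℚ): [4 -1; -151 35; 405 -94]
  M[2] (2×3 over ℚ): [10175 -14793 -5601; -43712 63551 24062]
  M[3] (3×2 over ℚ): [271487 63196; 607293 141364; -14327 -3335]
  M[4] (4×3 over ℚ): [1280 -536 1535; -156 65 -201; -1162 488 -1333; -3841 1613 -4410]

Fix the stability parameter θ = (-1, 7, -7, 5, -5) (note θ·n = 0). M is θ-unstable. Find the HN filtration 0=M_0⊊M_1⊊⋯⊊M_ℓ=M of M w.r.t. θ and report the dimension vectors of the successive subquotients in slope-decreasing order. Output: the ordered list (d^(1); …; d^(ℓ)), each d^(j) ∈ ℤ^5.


Via rank(M_{q-1}∘⋯∘M_p): M ≅ I[1,5]^2, I[2,2], I[4,5], I[5,5].
μ_θ-semistable layers: μ^(1)=7; μ^(2)=0; μ^(3)=-1; μ^(4)=-5

((0, 1, 0, 0, 0); (0, 2, 2, 3, 3); (2, 0, 0, 0, 0); (0, 0, 0, 0, 1))


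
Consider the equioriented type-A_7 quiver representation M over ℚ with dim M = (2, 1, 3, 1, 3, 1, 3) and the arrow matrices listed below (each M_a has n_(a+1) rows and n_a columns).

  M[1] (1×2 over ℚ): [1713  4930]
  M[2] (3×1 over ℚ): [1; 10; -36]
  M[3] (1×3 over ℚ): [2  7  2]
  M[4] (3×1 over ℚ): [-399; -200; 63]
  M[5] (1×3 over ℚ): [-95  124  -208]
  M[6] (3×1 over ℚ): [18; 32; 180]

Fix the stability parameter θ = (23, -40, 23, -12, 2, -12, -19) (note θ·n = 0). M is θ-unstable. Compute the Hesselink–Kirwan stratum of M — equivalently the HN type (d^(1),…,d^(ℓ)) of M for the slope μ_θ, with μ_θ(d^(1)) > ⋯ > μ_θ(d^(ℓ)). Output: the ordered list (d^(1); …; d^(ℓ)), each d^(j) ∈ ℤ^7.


Via rank(M_{q-1}∘⋯∘M_p): M ≅ I[1,1], I[1,3], I[3,3], I[3,7], I[5,5]^2, I[7,7]^2.
μ_θ-semistable layers: μ^(1)=23; μ^(2)=2; μ^(3)=-18/5; μ^(4)=-17/2; μ^(5)=-19

((1, 0, 2, 0, 0, 0, 0); (0, 0, 0, 0, 2, 0, 0); (0, 0, 1, 1, 1, 1, 1); (1, 1, 0, 0, 0, 0, 0); (0, 0, 0, 0, 0, 0, 2))


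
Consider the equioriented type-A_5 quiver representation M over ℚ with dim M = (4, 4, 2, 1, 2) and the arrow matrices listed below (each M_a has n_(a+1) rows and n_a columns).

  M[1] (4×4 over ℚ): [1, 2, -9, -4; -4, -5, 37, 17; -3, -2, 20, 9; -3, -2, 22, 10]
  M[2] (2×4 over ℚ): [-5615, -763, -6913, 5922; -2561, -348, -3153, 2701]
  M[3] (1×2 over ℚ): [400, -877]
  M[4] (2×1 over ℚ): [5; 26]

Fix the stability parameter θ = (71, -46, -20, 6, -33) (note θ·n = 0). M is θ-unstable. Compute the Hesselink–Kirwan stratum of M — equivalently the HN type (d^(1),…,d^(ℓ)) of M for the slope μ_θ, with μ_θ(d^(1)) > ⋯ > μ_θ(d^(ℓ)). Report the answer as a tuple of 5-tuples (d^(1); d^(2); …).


Barcode: M ≅ I[1,2]^2, I[1,3], I[1,5], I[5,5]. HN layers by μ_θ (4 steps, strictly decreasing):
  μ^(1)=25/2; μ^(2)=5/3; μ^(3)=-22/5; μ^(4)=-33

((2, 2, 0, 0, 0); (1, 1, 1, 0, 0); (1, 1, 1, 1, 1); (0, 0, 0, 0, 1))


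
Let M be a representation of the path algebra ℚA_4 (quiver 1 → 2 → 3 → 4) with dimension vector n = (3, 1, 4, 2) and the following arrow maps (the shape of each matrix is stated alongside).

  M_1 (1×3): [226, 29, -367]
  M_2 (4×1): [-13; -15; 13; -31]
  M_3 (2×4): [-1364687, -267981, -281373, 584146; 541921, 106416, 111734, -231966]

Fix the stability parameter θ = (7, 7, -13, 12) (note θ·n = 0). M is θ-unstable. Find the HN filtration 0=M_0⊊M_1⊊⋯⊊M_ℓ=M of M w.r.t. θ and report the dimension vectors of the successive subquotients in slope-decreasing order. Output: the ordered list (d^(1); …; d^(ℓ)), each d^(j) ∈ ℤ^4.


Barcode: M ≅ I[1,1]^2, I[1,4], I[3,3]^2, I[3,4]. HN layers by μ_θ (4 steps, strictly decreasing):
  μ^(1)=12; μ^(2)=7; μ^(3)=1/3; μ^(4)=-13

((0, 0, 0, 2); (2, 0, 0, 0); (1, 1, 1, 0); (0, 0, 3, 0))


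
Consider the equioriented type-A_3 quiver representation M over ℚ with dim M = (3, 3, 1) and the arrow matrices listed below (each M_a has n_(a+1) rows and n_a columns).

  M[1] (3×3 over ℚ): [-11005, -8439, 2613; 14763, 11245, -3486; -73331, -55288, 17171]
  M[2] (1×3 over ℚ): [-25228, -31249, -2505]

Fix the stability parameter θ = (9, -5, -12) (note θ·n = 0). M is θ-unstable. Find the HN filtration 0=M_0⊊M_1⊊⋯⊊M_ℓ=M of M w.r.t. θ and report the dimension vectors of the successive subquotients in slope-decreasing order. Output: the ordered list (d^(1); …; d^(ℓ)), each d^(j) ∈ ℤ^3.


Barcode: M ≅ I[1,2]^2, I[1,3]. HN layers by μ_θ (2 steps, strictly decreasing):
  μ^(1)=2; μ^(2)=-8/3

((2, 2, 0); (1, 1, 1))


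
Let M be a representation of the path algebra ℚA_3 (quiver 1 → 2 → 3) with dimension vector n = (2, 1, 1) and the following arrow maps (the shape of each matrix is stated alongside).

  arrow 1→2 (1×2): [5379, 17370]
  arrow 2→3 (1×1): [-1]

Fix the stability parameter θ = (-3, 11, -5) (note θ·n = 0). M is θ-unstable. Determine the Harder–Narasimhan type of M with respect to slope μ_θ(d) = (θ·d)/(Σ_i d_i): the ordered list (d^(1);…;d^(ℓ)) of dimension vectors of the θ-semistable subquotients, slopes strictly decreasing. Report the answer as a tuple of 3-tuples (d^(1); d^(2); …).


Interval decomposition of M: I[1,1], I[1,3].
HN type (ℓ=2): μ^(1)=3; μ^(2)=-3

((0, 1, 1); (2, 0, 0))


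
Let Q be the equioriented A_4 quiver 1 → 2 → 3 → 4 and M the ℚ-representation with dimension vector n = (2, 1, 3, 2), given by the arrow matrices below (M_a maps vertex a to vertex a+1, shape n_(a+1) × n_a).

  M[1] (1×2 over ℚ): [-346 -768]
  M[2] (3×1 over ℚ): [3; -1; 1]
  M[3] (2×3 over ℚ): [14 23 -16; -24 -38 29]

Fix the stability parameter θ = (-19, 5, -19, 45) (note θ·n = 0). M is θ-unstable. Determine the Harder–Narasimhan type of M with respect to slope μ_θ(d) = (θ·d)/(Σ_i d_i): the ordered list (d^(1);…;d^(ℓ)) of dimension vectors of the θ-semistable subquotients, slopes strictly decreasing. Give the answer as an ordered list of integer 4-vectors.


Via rank(M_{q-1}∘⋯∘M_p): M ≅ I[1,1], I[1,4], I[3,3], I[3,4].
μ_θ-semistable layers: μ^(1)=45; μ^(2)=-7; μ^(3)=-19

((0, 0, 0, 2); (0, 1, 1, 0); (2, 0, 2, 0))


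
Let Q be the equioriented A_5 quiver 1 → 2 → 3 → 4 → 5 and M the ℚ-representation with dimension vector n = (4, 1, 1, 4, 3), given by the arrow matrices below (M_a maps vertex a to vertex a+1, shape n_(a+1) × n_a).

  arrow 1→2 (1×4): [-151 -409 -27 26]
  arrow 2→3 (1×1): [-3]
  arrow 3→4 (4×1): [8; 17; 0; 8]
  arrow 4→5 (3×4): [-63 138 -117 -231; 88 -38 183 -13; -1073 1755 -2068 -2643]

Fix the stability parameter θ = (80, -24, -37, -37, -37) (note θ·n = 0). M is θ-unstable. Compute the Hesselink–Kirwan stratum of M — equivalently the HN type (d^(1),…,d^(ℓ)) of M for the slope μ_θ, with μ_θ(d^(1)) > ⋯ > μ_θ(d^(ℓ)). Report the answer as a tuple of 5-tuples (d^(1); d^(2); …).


Interval decomposition of M: I[1,1]^3, I[1,5], I[4,4], I[4,5]^2.
HN type (ℓ=3): μ^(1)=80; μ^(2)=-11; μ^(3)=-37

((3, 0, 0, 0, 0); (1, 1, 1, 1, 1); (0, 0, 0, 3, 2))


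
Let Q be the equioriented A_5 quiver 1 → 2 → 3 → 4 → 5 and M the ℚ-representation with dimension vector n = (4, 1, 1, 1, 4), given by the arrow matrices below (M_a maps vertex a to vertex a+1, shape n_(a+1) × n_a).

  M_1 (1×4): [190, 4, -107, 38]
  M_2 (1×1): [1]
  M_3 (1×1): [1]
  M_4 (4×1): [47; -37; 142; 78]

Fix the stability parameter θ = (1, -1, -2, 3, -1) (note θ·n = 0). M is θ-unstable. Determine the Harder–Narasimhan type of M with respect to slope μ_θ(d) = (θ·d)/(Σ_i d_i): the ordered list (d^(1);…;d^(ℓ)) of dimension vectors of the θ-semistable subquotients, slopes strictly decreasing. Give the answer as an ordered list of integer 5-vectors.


Interval decomposition of M: I[1,1]^3, I[1,5], I[5,5]^3.
HN type (ℓ=3): μ^(1)=1; μ^(2)=-2/3; μ^(3)=-1

((3, 0, 0, 1, 1); (1, 1, 1, 0, 0); (0, 0, 0, 0, 3))


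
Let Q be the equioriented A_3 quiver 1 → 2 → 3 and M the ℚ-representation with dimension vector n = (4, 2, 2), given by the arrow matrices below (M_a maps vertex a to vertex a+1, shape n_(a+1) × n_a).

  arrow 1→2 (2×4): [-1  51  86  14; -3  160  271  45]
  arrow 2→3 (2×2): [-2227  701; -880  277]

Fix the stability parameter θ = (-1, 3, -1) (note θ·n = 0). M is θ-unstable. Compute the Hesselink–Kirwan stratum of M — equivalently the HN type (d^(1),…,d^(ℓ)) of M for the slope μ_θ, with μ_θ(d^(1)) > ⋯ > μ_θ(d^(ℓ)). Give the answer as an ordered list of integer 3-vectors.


Via rank(M_{q-1}∘⋯∘M_p): M ≅ I[1,1]^2, I[1,3]^2.
μ_θ-semistable layers: μ^(1)=1; μ^(2)=-1

((0, 2, 2); (4, 0, 0))


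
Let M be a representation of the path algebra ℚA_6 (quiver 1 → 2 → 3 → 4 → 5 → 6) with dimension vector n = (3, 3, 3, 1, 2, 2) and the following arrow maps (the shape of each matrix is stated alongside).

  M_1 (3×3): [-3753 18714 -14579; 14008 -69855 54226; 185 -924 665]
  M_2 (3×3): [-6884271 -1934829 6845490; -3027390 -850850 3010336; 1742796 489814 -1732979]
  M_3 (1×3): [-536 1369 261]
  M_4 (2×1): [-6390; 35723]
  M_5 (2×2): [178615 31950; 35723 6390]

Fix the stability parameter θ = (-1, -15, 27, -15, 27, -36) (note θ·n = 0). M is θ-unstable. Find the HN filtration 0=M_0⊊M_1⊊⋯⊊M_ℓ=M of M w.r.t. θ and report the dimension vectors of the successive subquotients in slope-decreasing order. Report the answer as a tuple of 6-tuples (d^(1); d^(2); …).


Barcode: M ≅ I[1,2], I[1,3], I[1,5], I[3,3], I[5,6], I[6,6]. HN layers by μ_θ (5 steps, strictly decreasing):
  μ^(1)=27; μ^(2)=6; μ^(3)=-9/2; μ^(4)=-8; μ^(5)=-36

((0, 0, 2, 0, 1, 0); (0, 0, 1, 1, 0, 0); (0, 0, 0, 0, 1, 1); (3, 3, 0, 0, 0, 0); (0, 0, 0, 0, 0, 1))


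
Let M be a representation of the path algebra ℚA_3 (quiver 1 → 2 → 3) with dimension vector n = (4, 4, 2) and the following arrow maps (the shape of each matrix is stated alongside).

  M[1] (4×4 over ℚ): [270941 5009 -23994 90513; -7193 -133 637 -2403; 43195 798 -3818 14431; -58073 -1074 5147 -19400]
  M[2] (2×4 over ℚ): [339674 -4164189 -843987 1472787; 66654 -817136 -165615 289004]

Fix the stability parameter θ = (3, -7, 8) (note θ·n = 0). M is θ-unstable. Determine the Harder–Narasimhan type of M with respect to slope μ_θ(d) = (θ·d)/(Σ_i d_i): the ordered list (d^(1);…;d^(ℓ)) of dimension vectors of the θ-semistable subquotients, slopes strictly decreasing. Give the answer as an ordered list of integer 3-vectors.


Via rank(M_{q-1}∘⋯∘M_p): M ≅ I[1,2]^2, I[1,3]^2.
μ_θ-semistable layers: μ^(1)=8; μ^(2)=-2

((0, 0, 2); (4, 4, 0))


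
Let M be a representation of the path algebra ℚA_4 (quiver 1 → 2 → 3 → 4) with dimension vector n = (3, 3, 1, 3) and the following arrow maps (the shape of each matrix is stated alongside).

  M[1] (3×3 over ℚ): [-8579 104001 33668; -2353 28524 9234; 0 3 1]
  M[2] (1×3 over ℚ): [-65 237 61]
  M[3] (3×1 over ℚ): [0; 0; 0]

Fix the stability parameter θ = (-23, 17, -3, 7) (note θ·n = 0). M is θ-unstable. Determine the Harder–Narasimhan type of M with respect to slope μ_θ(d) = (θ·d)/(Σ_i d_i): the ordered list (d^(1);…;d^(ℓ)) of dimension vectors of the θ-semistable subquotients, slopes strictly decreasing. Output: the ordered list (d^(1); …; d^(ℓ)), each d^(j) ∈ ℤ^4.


Interval decomposition of M: I[1,2]^2, I[1,3], I[4,4]^3.
HN type (ℓ=3): μ^(1)=17; μ^(2)=7; μ^(3)=-23

((0, 2, 0, 0); (0, 1, 1, 3); (3, 0, 0, 0))


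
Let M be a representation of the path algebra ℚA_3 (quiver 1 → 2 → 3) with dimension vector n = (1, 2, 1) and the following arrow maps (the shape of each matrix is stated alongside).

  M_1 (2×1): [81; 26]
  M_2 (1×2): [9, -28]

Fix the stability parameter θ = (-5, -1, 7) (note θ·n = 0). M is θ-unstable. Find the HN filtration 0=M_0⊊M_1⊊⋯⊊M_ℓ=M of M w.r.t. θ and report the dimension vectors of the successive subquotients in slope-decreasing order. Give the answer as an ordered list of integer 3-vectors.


Barcode: M ≅ I[1,3], I[2,2]. HN layers by μ_θ (3 steps, strictly decreasing):
  μ^(1)=7; μ^(2)=-1; μ^(3)=-5

((0, 0, 1); (0, 2, 0); (1, 0, 0))


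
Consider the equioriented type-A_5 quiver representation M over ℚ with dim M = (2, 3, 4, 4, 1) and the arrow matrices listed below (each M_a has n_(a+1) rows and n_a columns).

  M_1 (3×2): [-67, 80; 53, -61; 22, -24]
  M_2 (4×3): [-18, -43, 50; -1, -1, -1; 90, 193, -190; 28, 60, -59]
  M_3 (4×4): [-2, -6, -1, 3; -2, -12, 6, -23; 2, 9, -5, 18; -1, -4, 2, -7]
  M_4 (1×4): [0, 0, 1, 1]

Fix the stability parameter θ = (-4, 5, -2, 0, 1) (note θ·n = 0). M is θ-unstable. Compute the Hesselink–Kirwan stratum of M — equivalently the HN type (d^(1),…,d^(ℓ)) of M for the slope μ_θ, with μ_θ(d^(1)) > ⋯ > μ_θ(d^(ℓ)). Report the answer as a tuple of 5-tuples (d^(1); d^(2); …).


Barcode: M ≅ I[1,4], I[1,5], I[2,4], I[3,4]. HN layers by μ_θ (4 steps, strictly decreasing):
  μ^(1)=1; μ^(2)=0; μ^(3)=-2; μ^(4)=-4

((0, 3, 3, 3, 1); (0, 0, 0, 1, 0); (0, 0, 1, 0, 0); (2, 0, 0, 0, 0))


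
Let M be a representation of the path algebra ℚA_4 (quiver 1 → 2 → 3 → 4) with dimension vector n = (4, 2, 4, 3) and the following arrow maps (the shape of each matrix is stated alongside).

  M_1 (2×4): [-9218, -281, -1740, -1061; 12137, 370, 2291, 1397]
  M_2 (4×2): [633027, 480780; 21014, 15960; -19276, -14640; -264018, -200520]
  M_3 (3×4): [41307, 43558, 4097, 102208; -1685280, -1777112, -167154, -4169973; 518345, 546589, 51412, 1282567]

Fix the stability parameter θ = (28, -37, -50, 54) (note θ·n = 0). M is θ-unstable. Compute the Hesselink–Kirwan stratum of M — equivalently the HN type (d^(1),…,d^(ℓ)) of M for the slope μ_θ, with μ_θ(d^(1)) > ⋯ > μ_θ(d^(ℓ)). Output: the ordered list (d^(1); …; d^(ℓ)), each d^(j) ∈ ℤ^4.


Interval decomposition of M: I[1,1]^2, I[1,2], I[1,4], I[3,3], I[3,4]^2.
HN type (ℓ=5): μ^(1)=54; μ^(2)=28; μ^(3)=-9/2; μ^(4)=-59/3; μ^(5)=-50

((0, 0, 0, 3); (2, 0, 0, 0); (1, 1, 0, 0); (1, 1, 1, 0); (0, 0, 3, 0))


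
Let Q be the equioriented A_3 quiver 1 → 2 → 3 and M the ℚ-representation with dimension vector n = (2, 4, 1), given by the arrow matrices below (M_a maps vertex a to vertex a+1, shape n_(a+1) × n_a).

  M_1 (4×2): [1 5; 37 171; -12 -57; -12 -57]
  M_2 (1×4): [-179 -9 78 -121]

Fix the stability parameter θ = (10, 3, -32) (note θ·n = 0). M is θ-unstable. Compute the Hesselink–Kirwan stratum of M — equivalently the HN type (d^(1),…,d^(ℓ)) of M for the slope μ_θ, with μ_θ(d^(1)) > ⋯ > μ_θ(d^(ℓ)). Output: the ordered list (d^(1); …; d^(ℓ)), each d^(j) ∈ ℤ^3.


Interval decomposition of M: I[1,2], I[1,3], I[2,2]^2.
HN type (ℓ=3): μ^(1)=13/2; μ^(2)=3; μ^(3)=-19/3

((1, 1, 0); (0, 2, 0); (1, 1, 1))


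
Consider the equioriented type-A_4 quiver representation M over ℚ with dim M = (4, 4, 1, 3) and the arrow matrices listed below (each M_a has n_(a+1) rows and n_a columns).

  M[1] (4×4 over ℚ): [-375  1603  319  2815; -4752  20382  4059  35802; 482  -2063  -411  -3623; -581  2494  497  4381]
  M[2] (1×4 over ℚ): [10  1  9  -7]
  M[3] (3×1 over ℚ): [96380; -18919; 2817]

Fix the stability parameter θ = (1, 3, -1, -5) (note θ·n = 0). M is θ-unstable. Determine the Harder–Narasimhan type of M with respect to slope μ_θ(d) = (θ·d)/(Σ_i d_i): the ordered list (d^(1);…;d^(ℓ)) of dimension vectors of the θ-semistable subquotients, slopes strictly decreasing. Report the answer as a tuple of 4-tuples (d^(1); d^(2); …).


Barcode: M ≅ I[1,2]^3, I[1,4], I[4,4]^2. HN layers by μ_θ (4 steps, strictly decreasing):
  μ^(1)=3; μ^(2)=1; μ^(3)=-1/2; μ^(4)=-5

((0, 3, 0, 0); (3, 0, 0, 0); (1, 1, 1, 1); (0, 0, 0, 2))


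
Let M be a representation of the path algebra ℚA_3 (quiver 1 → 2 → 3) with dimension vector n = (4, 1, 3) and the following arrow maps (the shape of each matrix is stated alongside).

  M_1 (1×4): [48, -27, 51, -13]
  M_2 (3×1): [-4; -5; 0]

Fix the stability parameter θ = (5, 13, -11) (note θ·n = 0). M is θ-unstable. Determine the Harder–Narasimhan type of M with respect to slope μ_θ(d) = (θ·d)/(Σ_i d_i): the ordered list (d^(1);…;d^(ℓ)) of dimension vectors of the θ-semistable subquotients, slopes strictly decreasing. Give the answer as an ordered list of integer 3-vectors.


Via rank(M_{q-1}∘⋯∘M_p): M ≅ I[1,1]^3, I[1,3], I[3,3]^2.
μ_θ-semistable layers: μ^(1)=5; μ^(2)=7/3; μ^(3)=-11

((3, 0, 0); (1, 1, 1); (0, 0, 2))


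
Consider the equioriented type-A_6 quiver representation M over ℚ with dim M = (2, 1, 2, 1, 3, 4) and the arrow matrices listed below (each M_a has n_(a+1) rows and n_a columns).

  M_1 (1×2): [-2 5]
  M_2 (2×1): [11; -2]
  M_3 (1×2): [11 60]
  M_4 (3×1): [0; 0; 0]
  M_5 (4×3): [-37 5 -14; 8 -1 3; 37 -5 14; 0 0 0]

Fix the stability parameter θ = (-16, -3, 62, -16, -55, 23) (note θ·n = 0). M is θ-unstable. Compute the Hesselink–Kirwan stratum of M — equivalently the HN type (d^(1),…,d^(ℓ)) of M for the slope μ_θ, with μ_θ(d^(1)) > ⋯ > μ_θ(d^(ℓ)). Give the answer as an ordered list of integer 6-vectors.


Interval decomposition of M: I[1,1], I[1,4], I[3,3], I[5,5], I[5,6]^2, I[6,6]^2.
HN type (ℓ=5): μ^(1)=62; μ^(2)=23; μ^(3)=-3; μ^(4)=-16; μ^(5)=-55

((0, 0, 1, 0, 0, 0); (0, 0, 1, 1, 0, 4); (0, 1, 0, 0, 0, 0); (2, 0, 0, 0, 0, 0); (0, 0, 0, 0, 3, 0))


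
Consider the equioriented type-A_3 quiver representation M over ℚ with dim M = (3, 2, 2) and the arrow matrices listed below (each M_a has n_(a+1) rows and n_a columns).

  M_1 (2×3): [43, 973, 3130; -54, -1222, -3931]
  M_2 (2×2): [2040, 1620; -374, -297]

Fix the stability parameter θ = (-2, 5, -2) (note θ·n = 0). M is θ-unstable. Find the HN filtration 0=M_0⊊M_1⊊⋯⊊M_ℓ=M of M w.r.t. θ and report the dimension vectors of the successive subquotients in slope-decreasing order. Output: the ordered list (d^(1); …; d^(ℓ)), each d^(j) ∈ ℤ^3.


Via rank(M_{q-1}∘⋯∘M_p): M ≅ I[1,1], I[1,2], I[1,3], I[3,3].
μ_θ-semistable layers: μ^(1)=5; μ^(2)=3/2; μ^(3)=-2

((0, 1, 0); (0, 1, 1); (3, 0, 1))


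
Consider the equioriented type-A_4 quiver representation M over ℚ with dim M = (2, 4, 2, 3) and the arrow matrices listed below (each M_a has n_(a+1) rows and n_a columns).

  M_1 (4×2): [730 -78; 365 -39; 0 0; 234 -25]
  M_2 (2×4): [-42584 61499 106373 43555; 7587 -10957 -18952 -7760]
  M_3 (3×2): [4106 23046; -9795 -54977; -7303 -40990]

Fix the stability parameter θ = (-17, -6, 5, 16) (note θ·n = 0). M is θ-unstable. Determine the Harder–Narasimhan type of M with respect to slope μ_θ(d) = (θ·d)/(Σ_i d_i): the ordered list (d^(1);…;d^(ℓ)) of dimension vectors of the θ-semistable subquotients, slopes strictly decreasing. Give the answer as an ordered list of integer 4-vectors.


Barcode: M ≅ I[1,4]^2, I[2,2]^2, I[4,4]. HN layers by μ_θ (4 steps, strictly decreasing):
  μ^(1)=16; μ^(2)=5; μ^(3)=-6; μ^(4)=-17

((0, 0, 0, 3); (0, 0, 2, 0); (0, 4, 0, 0); (2, 0, 0, 0))


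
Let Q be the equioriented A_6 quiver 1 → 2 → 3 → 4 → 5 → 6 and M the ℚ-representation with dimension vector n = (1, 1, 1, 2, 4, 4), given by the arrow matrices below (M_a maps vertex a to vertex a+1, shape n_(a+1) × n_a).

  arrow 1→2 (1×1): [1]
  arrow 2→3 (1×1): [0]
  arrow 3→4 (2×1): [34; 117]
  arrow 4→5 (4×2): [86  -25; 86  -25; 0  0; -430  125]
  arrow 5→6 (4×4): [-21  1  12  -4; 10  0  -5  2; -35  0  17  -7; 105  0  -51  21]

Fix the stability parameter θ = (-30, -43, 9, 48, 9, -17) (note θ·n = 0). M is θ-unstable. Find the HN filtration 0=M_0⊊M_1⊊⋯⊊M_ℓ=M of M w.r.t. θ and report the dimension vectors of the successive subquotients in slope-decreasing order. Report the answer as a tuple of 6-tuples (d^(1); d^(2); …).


Interval decomposition of M: I[1,2], I[3,5], I[4,4], I[5,6]^3, I[6,6].
HN type (ℓ=6): μ^(1)=48; μ^(2)=57/2; μ^(3)=9; μ^(4)=-4; μ^(5)=-17; μ^(6)=-73/2

((0, 0, 0, 1, 0, 0); (0, 0, 0, 1, 1, 0); (0, 0, 1, 0, 0, 0); (0, 0, 0, 0, 3, 3); (0, 0, 0, 0, 0, 1); (1, 1, 0, 0, 0, 0))


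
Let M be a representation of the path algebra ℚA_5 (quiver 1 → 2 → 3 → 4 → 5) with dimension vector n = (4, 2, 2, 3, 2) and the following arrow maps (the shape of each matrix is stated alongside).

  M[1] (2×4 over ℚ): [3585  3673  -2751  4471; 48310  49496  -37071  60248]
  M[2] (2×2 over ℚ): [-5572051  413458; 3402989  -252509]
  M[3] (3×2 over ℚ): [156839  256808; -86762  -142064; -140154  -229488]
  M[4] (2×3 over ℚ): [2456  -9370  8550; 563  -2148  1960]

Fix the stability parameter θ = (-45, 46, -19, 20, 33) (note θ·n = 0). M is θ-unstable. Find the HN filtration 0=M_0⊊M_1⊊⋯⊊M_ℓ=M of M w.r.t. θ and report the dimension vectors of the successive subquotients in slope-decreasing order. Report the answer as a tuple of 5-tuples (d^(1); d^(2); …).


Interval decomposition of M: I[1,1]^2, I[1,3], I[1,5], I[4,4], I[4,5].
HN type (ℓ=4): μ^(1)=33; μ^(2)=20; μ^(3)=27/2; μ^(4)=-45

((0, 0, 0, 0, 2); (0, 0, 0, 3, 0); (0, 2, 2, 0, 0); (4, 0, 0, 0, 0))


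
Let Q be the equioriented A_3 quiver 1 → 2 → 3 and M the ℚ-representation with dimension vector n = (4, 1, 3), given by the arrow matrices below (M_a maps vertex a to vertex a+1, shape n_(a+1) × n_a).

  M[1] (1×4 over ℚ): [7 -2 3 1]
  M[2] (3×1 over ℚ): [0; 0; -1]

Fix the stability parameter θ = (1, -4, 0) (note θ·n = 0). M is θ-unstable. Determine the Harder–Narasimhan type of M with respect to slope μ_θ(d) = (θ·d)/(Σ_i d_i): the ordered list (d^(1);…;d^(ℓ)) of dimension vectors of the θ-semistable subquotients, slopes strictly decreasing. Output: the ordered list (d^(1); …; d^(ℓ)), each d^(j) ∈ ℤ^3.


Interval decomposition of M: I[1,1]^3, I[1,3], I[3,3]^2.
HN type (ℓ=3): μ^(1)=1; μ^(2)=0; μ^(3)=-3/2

((3, 0, 0); (0, 0, 3); (1, 1, 0))


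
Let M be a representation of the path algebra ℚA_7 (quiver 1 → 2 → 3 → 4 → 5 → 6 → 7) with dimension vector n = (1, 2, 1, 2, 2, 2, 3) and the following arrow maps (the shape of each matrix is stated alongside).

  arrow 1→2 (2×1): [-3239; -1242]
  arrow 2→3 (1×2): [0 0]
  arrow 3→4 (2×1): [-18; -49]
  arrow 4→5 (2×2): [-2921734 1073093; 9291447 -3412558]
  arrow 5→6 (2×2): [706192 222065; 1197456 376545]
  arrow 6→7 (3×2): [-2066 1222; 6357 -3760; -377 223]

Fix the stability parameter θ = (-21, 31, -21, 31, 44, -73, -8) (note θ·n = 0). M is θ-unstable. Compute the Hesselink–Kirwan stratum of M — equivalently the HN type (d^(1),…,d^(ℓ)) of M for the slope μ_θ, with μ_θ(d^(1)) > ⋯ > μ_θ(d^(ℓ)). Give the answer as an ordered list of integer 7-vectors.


Interval decomposition of M: I[1,2], I[2,2], I[3,5], I[4,7], I[6,7], I[7,7].
HN type (ℓ=6): μ^(1)=44; μ^(2)=31; μ^(3)=-3/2; μ^(4)=-8; μ^(5)=-21; μ^(6)=-73

((0, 0, 0, 0, 1, 0, 0); (0, 2, 0, 1, 0, 0, 0); (0, 0, 0, 1, 1, 1, 1); (0, 0, 0, 0, 0, 0, 2); (1, 0, 1, 0, 0, 0, 0); (0, 0, 0, 0, 0, 1, 0))


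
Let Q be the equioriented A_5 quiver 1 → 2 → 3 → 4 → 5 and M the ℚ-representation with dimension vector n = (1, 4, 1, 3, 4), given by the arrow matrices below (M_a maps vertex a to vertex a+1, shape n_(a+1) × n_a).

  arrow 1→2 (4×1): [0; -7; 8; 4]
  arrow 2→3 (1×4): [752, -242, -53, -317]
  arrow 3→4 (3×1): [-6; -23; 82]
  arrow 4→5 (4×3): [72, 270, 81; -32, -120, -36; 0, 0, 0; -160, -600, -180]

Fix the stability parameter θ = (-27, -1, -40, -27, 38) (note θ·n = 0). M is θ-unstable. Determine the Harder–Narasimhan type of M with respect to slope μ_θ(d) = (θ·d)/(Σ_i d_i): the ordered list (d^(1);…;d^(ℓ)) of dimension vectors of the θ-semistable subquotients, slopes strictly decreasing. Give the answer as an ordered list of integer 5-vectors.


Via rank(M_{q-1}∘⋯∘M_p): M ≅ I[1,4], I[2,2]^3, I[4,4], I[4,5], I[5,5]^3.
μ_θ-semistable layers: μ^(1)=38; μ^(2)=-1; μ^(3)=-68/3; μ^(4)=-27

((0, 0, 0, 0, 4); (0, 3, 0, 0, 0); (0, 1, 1, 1, 0); (1, 0, 0, 2, 0))


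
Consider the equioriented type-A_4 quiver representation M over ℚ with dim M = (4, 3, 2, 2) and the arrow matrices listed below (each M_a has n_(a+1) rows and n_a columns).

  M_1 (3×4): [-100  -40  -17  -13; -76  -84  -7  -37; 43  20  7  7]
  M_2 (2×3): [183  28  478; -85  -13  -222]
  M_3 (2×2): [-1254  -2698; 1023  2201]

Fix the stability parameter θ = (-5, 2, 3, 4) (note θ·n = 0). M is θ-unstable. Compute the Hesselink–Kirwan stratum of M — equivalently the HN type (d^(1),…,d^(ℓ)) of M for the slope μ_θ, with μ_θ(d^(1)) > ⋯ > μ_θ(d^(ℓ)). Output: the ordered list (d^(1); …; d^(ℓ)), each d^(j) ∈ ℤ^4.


Via rank(M_{q-1}∘⋯∘M_p): M ≅ I[1,1], I[1,2], I[1,3], I[1,4], I[4,4].
μ_θ-semistable layers: μ^(1)=4; μ^(2)=3; μ^(3)=2; μ^(4)=-5

((0, 0, 0, 2); (0, 0, 2, 0); (0, 3, 0, 0); (4, 0, 0, 0))


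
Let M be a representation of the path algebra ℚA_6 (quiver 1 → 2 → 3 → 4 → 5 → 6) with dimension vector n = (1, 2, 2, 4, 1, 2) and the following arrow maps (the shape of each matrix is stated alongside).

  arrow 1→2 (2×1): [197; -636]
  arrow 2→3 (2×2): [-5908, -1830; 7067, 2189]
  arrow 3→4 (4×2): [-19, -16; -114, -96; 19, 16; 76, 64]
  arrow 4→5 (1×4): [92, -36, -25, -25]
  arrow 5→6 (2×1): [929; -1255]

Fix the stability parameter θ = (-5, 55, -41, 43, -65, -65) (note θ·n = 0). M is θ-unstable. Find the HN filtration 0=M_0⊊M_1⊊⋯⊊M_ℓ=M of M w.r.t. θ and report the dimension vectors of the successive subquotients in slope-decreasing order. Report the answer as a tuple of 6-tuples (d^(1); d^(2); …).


Barcode: M ≅ I[1,6], I[2,3], I[4,4]^3, I[6,6]. HN layers by μ_θ (4 steps, strictly decreasing):
  μ^(1)=43; μ^(2)=7; μ^(3)=-13; μ^(4)=-65

((0, 0, 0, 3, 0, 0); (0, 1, 1, 0, 0, 0); (1, 1, 1, 1, 1, 1); (0, 0, 0, 0, 0, 1))


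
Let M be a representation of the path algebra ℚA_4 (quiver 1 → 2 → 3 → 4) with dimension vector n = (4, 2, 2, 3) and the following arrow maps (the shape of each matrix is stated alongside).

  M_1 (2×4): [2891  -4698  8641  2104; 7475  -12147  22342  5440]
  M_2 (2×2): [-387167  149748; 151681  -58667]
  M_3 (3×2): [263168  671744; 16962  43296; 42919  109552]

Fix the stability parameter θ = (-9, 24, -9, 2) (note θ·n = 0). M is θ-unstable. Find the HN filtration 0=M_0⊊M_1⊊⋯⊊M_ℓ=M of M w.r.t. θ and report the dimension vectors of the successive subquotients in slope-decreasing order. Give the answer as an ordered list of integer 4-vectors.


Via rank(M_{q-1}∘⋯∘M_p): M ≅ I[1,1]^2, I[1,3], I[1,4], I[4,4]^2.
μ_θ-semistable layers: μ^(1)=15/2; μ^(2)=17/3; μ^(3)=2; μ^(4)=-9

((0, 1, 1, 0); (0, 1, 1, 1); (0, 0, 0, 2); (4, 0, 0, 0))


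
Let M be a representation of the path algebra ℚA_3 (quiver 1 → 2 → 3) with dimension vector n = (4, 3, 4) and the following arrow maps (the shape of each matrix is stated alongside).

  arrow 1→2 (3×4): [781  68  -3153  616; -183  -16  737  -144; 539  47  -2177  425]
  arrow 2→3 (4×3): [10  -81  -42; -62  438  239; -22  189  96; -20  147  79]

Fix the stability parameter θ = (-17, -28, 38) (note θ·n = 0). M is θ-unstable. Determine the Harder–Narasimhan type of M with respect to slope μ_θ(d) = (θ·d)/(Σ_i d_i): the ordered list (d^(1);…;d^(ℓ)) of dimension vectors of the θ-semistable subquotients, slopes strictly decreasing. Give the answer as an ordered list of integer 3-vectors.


Via rank(M_{q-1}∘⋯∘M_p): M ≅ I[1,1], I[1,2], I[1,3]^2, I[3,3]^2.
μ_θ-semistable layers: μ^(1)=38; μ^(2)=-17; μ^(3)=-45/2

((0, 0, 4); (1, 0, 0); (3, 3, 0))


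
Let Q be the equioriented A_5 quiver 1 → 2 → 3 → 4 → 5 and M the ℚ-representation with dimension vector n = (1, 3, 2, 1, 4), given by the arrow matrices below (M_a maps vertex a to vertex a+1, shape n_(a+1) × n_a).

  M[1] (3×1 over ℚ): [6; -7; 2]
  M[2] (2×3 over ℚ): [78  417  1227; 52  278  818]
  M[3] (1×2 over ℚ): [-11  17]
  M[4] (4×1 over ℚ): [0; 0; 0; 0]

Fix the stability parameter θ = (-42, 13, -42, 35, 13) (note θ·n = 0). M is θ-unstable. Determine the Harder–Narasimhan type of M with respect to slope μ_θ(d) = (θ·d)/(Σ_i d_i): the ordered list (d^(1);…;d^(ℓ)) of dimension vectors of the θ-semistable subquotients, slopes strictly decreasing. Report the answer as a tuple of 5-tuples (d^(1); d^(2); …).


Interval decomposition of M: I[1,4], I[2,2]^2, I[3,3], I[5,5]^4.
HN type (ℓ=4): μ^(1)=35; μ^(2)=13; μ^(3)=-29/2; μ^(4)=-42

((0, 0, 0, 1, 0); (0, 2, 0, 0, 4); (0, 1, 1, 0, 0); (1, 0, 1, 0, 0))


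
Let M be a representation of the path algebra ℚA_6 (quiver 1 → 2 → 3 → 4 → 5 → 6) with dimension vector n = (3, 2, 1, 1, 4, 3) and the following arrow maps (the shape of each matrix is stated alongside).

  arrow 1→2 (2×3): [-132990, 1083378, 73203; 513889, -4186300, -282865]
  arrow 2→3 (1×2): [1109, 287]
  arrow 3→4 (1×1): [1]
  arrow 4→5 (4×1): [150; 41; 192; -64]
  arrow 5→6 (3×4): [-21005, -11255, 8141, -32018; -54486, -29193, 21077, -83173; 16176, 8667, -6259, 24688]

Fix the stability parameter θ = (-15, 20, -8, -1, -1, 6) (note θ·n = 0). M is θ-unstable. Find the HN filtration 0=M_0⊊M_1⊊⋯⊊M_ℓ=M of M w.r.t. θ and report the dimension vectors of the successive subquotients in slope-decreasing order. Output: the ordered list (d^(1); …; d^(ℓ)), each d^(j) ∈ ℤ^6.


Interval decomposition of M: I[1,1], I[1,2], I[1,6], I[5,5], I[5,6]^2.
HN type (ℓ=5): μ^(1)=20; μ^(2)=6; μ^(3)=5/2; μ^(4)=-1; μ^(5)=-15

((0, 1, 0, 0, 0, 0); (0, 0, 0, 0, 0, 3); (0, 1, 1, 1, 1, 0); (0, 0, 0, 0, 3, 0); (3, 0, 0, 0, 0, 0))


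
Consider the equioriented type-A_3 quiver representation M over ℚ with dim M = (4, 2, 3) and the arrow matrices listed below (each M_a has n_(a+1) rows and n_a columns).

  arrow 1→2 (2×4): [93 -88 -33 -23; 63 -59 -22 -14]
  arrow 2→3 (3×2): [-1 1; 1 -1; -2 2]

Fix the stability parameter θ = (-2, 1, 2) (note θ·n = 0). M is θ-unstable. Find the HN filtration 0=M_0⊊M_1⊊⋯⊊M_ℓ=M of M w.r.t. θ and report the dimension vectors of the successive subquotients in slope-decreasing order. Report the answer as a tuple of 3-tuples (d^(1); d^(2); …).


Barcode: M ≅ I[1,1]^2, I[1,2], I[1,3], I[3,3]^2. HN layers by μ_θ (3 steps, strictly decreasing):
  μ^(1)=2; μ^(2)=1; μ^(3)=-2

((0, 0, 3); (0, 2, 0); (4, 0, 0))


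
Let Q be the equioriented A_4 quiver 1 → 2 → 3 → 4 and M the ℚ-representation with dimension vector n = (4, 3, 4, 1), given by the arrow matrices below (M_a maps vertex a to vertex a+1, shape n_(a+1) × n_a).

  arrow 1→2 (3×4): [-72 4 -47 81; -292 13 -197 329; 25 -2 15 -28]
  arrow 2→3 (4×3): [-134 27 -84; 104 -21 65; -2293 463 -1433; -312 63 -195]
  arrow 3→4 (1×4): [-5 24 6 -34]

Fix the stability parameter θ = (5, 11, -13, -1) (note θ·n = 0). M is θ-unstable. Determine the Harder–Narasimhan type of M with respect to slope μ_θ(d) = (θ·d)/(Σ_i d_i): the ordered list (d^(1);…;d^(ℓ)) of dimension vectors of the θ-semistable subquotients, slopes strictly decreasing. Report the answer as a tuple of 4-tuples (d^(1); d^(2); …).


Interval decomposition of M: I[1,1], I[1,3]^2, I[1,4], I[3,3].
HN type (ℓ=4): μ^(1)=5; μ^(2)=1; μ^(3)=1/2; μ^(4)=-13

((1, 0, 0, 0); (2, 2, 2, 0); (1, 1, 1, 1); (0, 0, 1, 0))


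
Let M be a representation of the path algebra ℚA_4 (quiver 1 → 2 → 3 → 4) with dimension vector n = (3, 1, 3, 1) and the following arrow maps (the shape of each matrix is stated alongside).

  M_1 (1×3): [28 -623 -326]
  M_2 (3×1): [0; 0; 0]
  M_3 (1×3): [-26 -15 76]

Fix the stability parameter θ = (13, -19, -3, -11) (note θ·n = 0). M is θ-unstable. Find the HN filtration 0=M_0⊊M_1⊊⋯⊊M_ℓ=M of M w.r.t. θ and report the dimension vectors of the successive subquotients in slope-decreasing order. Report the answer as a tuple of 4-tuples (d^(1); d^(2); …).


Via rank(M_{q-1}∘⋯∘M_p): M ≅ I[1,1]^2, I[1,2], I[3,3]^2, I[3,4].
μ_θ-semistable layers: μ^(1)=13; μ^(2)=-3; μ^(3)=-7

((2, 0, 0, 0); (1, 1, 2, 0); (0, 0, 1, 1))


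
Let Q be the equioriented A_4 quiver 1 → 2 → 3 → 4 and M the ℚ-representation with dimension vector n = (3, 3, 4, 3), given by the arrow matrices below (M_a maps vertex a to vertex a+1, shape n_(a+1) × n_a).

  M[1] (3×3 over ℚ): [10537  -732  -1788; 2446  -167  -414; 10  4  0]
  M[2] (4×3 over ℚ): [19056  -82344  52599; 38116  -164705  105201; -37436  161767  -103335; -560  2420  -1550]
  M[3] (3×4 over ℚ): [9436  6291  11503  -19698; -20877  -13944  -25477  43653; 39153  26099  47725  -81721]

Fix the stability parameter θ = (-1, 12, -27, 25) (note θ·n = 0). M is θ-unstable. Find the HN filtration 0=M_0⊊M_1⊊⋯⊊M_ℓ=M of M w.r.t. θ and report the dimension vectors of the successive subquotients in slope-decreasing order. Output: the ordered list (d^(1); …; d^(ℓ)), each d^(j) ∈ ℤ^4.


Barcode: M ≅ I[1,1], I[1,4]^2, I[2,2], I[3,3], I[3,4]. HN layers by μ_θ (5 steps, strictly decreasing):
  μ^(1)=25; μ^(2)=12; μ^(3)=-1; μ^(4)=-16/3; μ^(5)=-27

((0, 0, 0, 3); (0, 1, 0, 0); (1, 0, 0, 0); (2, 2, 2, 0); (0, 0, 2, 0))
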